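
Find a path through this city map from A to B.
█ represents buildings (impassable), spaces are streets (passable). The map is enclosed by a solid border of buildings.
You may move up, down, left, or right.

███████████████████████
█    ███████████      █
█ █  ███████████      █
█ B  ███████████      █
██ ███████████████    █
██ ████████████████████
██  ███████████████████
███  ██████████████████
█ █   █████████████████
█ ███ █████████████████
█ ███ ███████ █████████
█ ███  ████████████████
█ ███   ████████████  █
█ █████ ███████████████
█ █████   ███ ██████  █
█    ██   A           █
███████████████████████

Finding the shortest path from A to B:
Movement: cardinal only
Path length: 20 steps
Directions: left → up → left → left → up → up → left → up → left → up → up → up → left → up → left → up → left → up → up → up

Solution:

███████████████████████
█    ███████████      █
█ █  ███████████      █
█ B  ███████████      █
██↑███████████████    █
██↑████████████████████
██↑↰███████████████████
███↑↰██████████████████
█ █ ↑↰█████████████████
█ ███↑█████████████████
█ ███↑███████ █████████
█ ███↑↰████████████████
█ ███ ↑↰████████████  █
█ █████↑███████████████
█ █████↑←↰███ ██████  █
█    ██  ↑A           █
███████████████████████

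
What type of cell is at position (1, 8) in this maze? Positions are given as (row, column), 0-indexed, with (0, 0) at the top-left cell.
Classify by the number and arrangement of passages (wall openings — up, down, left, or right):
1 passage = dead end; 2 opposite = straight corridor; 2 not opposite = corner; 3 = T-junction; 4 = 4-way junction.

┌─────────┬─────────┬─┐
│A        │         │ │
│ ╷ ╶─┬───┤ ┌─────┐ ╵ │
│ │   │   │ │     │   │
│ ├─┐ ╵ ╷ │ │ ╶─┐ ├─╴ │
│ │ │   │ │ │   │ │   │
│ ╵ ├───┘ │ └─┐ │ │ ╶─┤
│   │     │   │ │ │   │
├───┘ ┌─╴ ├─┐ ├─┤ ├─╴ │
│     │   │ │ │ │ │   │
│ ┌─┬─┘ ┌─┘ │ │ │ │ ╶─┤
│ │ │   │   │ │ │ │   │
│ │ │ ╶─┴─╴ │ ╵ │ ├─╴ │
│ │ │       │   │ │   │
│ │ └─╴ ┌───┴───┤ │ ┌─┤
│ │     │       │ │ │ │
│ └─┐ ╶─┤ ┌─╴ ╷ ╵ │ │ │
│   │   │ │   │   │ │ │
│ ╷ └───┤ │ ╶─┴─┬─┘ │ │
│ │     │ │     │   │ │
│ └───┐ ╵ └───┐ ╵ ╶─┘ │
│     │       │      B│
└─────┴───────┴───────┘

Checking cell at (1, 8):
Number of passages: 2
Cell type: corner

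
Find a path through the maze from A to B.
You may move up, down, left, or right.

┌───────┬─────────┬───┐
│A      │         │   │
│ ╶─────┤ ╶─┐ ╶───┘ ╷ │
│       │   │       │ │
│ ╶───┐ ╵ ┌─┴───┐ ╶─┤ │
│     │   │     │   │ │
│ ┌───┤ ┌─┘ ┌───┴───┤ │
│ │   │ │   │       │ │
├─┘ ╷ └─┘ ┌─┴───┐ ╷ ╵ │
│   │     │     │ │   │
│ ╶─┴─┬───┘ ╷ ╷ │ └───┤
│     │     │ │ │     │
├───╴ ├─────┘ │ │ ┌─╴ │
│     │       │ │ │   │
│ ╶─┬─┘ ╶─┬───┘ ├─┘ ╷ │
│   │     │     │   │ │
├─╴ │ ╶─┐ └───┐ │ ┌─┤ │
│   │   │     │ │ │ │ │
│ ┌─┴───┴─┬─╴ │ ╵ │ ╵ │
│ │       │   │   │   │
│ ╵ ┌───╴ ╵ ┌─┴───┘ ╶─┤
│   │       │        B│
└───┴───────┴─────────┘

Finding the shortest path through the maze:
Path length: 34 steps
Directions: down → right → right → right → down → right → up → up → right → right → down → right → right → right → up → right → down → down → down → down → left → up → left → down → down → right → right → down → down → down → down → left → down → right

Solution:

┌───────┬─────────┬───┐
│A      │↱ → ↓    │↱ ↓│
│ ╶─────┤ ╶─┐ ╶───┘ ╷ │
│↳ → → ↓│↑  │↳ → → ↑│↓│
│ ╶───┐ ╵ ┌─┴───┐ ╶─┤ │
│     │↳ ↑│     │   │↓│
│ ┌───┤ ┌─┘ ┌───┴───┤ │
│ │   │ │   │    ↓ ↰│↓│
├─┘ ╷ └─┘ ┌─┴───┐ ╷ ╵ │
│   │     │     │↓│↑ ↲│
│ ╶─┴─┬───┘ ╷ ╷ │ └───┤
│     │     │ │ │↳ → ↓│
├───╴ ├─────┘ │ │ ┌─╴ │
│     │       │ │ │  ↓│
│ ╶─┬─┘ ╶─┬───┘ ├─┘ ╷ │
│   │     │     │   │↓│
├─╴ │ ╶─┐ └───┐ │ ┌─┤ │
│   │   │     │ │ │ │↓│
│ ┌─┴───┴─┬─╴ │ ╵ │ ╵ │
│ │       │   │   │↓ ↲│
│ ╵ ┌───╴ ╵ ┌─┴───┘ ╶─┤
│   │       │      ↳ B│
└───┴───────┴─────────┘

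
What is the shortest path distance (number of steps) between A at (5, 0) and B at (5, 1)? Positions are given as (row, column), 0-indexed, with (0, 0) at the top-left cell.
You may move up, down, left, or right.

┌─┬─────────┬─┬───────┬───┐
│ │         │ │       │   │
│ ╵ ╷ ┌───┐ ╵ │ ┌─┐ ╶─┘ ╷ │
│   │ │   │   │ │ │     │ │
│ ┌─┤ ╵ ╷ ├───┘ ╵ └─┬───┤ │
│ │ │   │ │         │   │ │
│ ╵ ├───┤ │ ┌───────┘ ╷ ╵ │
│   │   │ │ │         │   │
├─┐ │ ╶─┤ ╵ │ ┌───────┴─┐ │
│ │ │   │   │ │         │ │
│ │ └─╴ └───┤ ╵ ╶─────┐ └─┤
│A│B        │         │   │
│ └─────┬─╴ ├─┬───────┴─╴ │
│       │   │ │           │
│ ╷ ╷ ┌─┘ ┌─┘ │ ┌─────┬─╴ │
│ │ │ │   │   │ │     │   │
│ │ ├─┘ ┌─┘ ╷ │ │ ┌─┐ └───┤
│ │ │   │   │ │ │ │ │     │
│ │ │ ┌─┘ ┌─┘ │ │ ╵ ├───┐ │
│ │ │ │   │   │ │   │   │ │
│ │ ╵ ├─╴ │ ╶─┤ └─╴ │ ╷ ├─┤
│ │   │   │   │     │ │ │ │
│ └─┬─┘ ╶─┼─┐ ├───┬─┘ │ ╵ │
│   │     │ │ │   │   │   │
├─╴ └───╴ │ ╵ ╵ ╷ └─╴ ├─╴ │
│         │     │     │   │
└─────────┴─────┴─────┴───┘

Finding path from (5, 0) to (5, 1):
Path: (5,0) → (6,0) → (6,1) → (7,1) → (8,1) → (9,1) → (10,1) → (10,2) → (9,2) → (8,2) → (8,3) → (7,3) → (7,4) → (6,4) → (6,5) → (5,5) → (5,4) → (5,3) → (5,2) → (5,1)
Distance: 19 steps

Solution:

┌─┬─────────┬─┬───────┬───┐
│ │         │ │       │   │
│ ╵ ╷ ┌───┐ ╵ │ ┌─┐ ╶─┘ ╷ │
│   │ │   │   │ │ │     │ │
│ ┌─┤ ╵ ╷ ├───┘ ╵ └─┬───┤ │
│ │ │   │ │         │   │ │
│ ╵ ├───┤ │ ┌───────┘ ╷ ╵ │
│   │   │ │ │         │   │
├─┐ │ ╶─┤ ╵ │ ┌───────┴─┐ │
│ │ │   │   │ │         │ │
│ │ └─╴ └───┤ ╵ ╶─────┐ └─┤
│A│B ← ← ← ↰│         │   │
│ └─────┬─╴ ├─┬───────┴─╴ │
│↳ ↓    │↱ ↑│ │           │
│ ╷ ╷ ┌─┘ ┌─┘ │ ┌─────┬─╴ │
│ │↓│ │↱ ↑│   │ │     │   │
│ │ ├─┘ ┌─┘ ╷ │ │ ┌─┐ └───┤
│ │↓│↱ ↑│   │ │ │ │ │     │
│ │ │ ┌─┘ ┌─┘ │ │ ╵ ├───┐ │
│ │↓│↑│   │   │ │   │   │ │
│ │ ╵ ├─╴ │ ╶─┤ └─╴ │ ╷ ├─┤
│ │↳ ↑│   │   │     │ │ │ │
│ └─┬─┘ ╶─┼─┐ ├───┬─┘ │ ╵ │
│   │     │ │ │   │   │   │
├─╴ └───╴ │ ╵ ╵ ╷ └─╴ ├─╴ │
│         │     │     │   │
└─────────┴─────┴─────┴───┘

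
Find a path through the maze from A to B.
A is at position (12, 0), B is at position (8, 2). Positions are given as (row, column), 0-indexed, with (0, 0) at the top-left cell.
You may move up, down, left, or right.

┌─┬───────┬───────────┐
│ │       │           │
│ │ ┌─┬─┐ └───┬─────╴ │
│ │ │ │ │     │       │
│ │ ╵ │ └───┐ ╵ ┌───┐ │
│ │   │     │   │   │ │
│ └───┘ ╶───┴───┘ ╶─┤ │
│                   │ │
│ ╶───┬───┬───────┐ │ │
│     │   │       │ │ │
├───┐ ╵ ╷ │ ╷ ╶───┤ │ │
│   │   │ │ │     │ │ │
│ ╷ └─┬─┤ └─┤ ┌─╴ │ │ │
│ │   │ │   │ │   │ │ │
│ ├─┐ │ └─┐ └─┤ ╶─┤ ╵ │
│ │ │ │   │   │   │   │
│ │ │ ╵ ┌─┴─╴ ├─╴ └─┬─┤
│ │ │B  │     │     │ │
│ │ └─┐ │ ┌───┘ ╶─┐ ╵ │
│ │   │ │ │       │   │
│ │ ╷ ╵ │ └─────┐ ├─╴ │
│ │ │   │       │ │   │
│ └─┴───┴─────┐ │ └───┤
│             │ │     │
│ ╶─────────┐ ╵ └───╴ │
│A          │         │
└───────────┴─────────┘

Finding the shortest path from (12, 0) to (8, 2):
Path length: 12 steps
Directions: up → up → up → up → up → up → up → right → down → right → down → down

Solution:

┌─┬───────┬───────────┐
│ │       │           │
│ │ ┌─┬─┐ └───┬─────╴ │
│ │ │ │ │     │       │
│ │ ╵ │ └───┐ ╵ ┌───┐ │
│ │   │     │   │   │ │
│ └───┘ ╶───┴───┘ ╶─┤ │
│                   │ │
│ ╶───┬───┬───────┐ │ │
│     │   │       │ │ │
├───┐ ╵ ╷ │ ╷ ╶───┤ │ │
│↱ ↓│   │ │ │     │ │ │
│ ╷ └─┬─┤ └─┤ ┌─╴ │ │ │
│↑│↳ ↓│ │   │ │   │ │ │
│ ├─┐ │ └─┐ └─┤ ╶─┤ ╵ │
│↑│ │↓│   │   │   │   │
│ │ │ ╵ ┌─┴─╴ ├─╴ └─┬─┤
│↑│ │B  │     │     │ │
│ │ └─┐ │ ┌───┘ ╶─┐ ╵ │
│↑│   │ │ │       │   │
│ │ ╷ ╵ │ └─────┐ ├─╴ │
│↑│ │   │       │ │   │
│ └─┴───┴─────┐ │ └───┤
│↑            │ │     │
│ ╶─────────┐ ╵ └───╴ │
│A          │         │
└───────────┴─────────┘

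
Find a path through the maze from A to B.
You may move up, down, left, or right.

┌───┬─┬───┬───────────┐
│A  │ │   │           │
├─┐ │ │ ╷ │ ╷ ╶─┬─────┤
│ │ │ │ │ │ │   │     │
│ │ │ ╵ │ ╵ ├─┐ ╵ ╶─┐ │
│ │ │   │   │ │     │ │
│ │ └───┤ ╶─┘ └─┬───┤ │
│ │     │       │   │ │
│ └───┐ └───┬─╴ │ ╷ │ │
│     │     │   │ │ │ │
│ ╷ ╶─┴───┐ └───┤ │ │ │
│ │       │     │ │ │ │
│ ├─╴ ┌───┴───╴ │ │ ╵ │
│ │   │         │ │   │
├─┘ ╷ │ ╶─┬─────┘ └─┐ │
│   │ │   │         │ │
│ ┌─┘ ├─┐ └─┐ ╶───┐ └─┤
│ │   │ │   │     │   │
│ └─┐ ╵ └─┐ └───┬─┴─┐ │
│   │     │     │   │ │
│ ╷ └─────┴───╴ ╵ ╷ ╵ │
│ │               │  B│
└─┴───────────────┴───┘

Finding the shortest path through the maze:
Path length: 30 steps
Directions: right → down → down → down → right → right → down → right → right → down → right → right → down → left → left → left → left → down → right → down → right → down → right → right → down → right → up → right → down → right

Solution:

┌───┬─┬───┬───────────┐
│A ↓│ │   │           │
├─┐ │ │ ╷ │ ╷ ╶─┬─────┤
│ │↓│ │ │ │ │   │     │
│ │ │ ╵ │ ╵ ├─┐ ╵ ╶─┐ │
│ │↓│   │   │ │     │ │
│ │ └───┤ ╶─┘ └─┬───┤ │
│ │↳ → ↓│       │   │ │
│ └───┐ └───┬─╴ │ ╷ │ │
│     │↳ → ↓│   │ │ │ │
│ ╷ ╶─┴───┐ └───┤ │ │ │
│ │       │↳ → ↓│ │ │ │
│ ├─╴ ┌───┴───╴ │ │ ╵ │
│ │   │↓ ← ← ← ↲│ │   │
├─┘ ╷ │ ╶─┬─────┘ └─┐ │
│   │ │↳ ↓│         │ │
│ ┌─┘ ├─┐ └─┐ ╶───┐ └─┤
│ │   │ │↳ ↓│     │   │
│ └─┐ ╵ └─┐ └───┬─┴─┐ │
│   │     │↳ → ↓│↱ ↓│ │
│ ╷ └─────┴───╴ ╵ ╷ ╵ │
│ │            ↳ ↑│↳ B│
└─┴───────────────┴───┘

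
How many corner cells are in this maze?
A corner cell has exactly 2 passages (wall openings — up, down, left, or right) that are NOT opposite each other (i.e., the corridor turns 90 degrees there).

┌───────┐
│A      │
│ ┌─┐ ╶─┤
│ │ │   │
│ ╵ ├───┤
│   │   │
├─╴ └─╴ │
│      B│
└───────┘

Counting corner cells (2 non-opposite passages):
Total corners: 5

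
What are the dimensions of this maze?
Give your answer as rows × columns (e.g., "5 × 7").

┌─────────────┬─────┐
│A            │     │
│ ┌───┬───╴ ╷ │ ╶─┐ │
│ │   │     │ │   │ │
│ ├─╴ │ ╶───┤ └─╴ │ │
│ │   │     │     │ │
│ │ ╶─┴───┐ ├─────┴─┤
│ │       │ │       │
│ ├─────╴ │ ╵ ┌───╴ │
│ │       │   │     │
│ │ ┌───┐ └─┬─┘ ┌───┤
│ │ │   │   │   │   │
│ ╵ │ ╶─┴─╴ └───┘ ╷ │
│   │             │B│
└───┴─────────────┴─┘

Counting the maze dimensions:
Rows (vertical): 7
Columns (horizontal): 10
Dimensions: 7 × 10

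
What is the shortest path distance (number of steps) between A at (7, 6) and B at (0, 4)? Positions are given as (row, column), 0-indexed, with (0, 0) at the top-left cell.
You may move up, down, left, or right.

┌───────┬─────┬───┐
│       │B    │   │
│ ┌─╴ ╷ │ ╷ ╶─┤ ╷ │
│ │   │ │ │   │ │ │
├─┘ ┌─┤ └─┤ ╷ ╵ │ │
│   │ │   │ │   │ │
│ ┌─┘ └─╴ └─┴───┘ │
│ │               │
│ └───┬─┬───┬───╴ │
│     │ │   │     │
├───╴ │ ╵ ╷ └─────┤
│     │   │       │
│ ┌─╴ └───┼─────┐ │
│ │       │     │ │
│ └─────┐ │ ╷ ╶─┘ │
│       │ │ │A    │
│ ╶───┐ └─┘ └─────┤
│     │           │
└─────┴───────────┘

Finding path from (7, 6) to (0, 4):
Path: (7,6) → (6,6) → (6,5) → (7,5) → (8,5) → (8,4) → (8,3) → (7,3) → (7,2) → (7,1) → (7,0) → (6,0) → (5,0) → (5,1) → (5,2) → (4,2) → (4,1) → (4,0) → (3,0) → (2,0) → (2,1) → (1,1) → (1,2) → (0,2) → (0,3) → (1,3) → (2,3) → (2,4) → (3,4) → (3,5) → (3,6) → (3,7) → (3,8) → (2,8) → (1,8) → (0,8) → (0,7) → (1,7) → (2,7) → (2,6) → (1,6) → (1,5) → (0,5) → (0,4)
Distance: 43 steps

Solution:

┌───────┬─────┬───┐
│    ↱ ↓│B ↰  │↓ ↰│
│ ┌─╴ ╷ │ ╷ ╶─┤ ╷ │
│ │↱ ↑│↓│ │↑ ↰│↓│↑│
├─┘ ┌─┤ └─┤ ╷ ╵ │ │
│↱ ↑│ │↳ ↓│ │↑ ↲│↑│
│ ┌─┘ └─╴ └─┴───┘ │
│↑│      ↳ → → → ↑│
│ └───┬─┬───┬───╴ │
│↑ ← ↰│ │   │     │
├───╴ │ ╵ ╷ └─────┤
│↱ → ↑│   │       │
│ ┌─╴ └───┼─────┐ │
│↑│       │↓ ↰  │ │
│ └─────┐ │ ╷ ╶─┘ │
│↑ ← ← ↰│ │↓│A    │
│ ╶───┐ └─┘ └─────┤
│     │↑ ← ↲      │
└─────┴───────────┘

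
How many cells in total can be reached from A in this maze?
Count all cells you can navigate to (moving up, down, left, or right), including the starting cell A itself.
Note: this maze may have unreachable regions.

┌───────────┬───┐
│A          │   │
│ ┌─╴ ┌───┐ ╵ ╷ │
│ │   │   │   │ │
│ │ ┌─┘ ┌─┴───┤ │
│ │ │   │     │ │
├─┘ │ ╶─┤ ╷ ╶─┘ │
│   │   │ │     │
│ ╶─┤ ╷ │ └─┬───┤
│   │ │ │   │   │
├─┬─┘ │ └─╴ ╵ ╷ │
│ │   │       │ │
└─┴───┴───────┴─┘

Using BFS/flood-fill to find all reachable cells from A:
Maze size: 6 × 8 = 48 total cells
1 cell(s) are walled off and cannot be reached from A.
Reachable cells: 47

Reachable region (· marks reachable cells):

┌───────────┬───┐
│A · · · · ·│· ·│
│ ┌─╴ ┌───┐ ╵ ╷ │
│·│· ·│· ·│· ·│·│
│ │ ┌─┘ ┌─┴───┤ │
│·│·│· ·│· · ·│·│
├─┘ │ ╶─┤ ╷ ╶─┘ │
│· ·│· ·│·│· · ·│
│ ╶─┤ ╷ │ └─┬───┤
│· ·│·│·│· ·│· ·│
├─┬─┘ │ └─╴ ╵ ╷ │
│ │· ·│· · · ·│·│
└─┴───┴───────┴─┘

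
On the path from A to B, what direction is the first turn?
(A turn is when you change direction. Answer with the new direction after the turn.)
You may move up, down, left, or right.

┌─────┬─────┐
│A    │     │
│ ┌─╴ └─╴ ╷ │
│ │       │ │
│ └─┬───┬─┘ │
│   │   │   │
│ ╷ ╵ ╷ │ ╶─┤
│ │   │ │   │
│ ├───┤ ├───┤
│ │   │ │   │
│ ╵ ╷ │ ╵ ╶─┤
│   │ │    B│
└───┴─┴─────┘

Directions: down, down, right, down, right, up, right, down, down, down, right, right
First turn direction: right

Solution:

┌─────┬─────┐
│A    │     │
│ ┌─╴ └─╴ ╷ │
│↓│       │ │
│ └─┬───┬─┘ │
│↳ ↓│↱ ↓│   │
│ ╷ ╵ ╷ │ ╶─┤
│ │↳ ↑│↓│   │
│ ├───┤ ├───┤
│ │   │↓│   │
│ ╵ ╷ │ ╵ ╶─┤
│   │ │↳ → B│
└───┴─┴─────┘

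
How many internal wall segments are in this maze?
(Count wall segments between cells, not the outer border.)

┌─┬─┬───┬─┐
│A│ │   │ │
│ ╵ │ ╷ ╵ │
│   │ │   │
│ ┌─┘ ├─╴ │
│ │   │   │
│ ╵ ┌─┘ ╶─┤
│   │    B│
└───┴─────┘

Counting internal wall segments:
Total internal walls: 12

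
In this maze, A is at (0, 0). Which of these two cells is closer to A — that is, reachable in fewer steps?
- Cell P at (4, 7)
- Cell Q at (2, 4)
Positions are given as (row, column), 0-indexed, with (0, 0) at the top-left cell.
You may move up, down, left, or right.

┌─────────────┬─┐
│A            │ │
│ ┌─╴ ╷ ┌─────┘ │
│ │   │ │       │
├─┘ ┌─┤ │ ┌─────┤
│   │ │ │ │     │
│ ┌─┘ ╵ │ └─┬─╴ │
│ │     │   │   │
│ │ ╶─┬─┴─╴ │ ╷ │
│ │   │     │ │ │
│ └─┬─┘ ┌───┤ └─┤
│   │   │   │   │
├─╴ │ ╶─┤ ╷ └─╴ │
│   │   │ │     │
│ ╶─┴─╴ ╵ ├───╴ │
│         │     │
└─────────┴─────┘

Shortest path A → P at (4, 7): 29 steps
Shortest path A → Q at (2, 4): 26 steps

Q is closer (26 steps vs 29 steps).

Path to P:

┌─────────────┬─┐
│A → ↓        │ │
│ ┌─╴ ╷ ┌─────┘ │
│ │↓ ↲│ │       │
├─┘ ┌─┤ │ ┌─────┤
│↓ ↲│ │ │ │     │
│ ┌─┘ ╵ │ └─┬─╴ │
│↓│     │   │↱ ↓│
│ │ ╶─┬─┴─╴ │ ╷ │
│↓│   │     │↑│P│
│ └─┬─┘ ┌───┤ └─┤
│↳ ↓│   │↱ ↓│↑ ↰│
├─╴ │ ╶─┤ ╷ └─╴ │
│↓ ↲│   │↑│↳ → ↑│
│ ╶─┴─╴ ╵ ├───╴ │
│↳ → → → ↑│     │
└─────────┴─────┘

Path to Q:

┌─────────────┬─┐
│A → ↓        │ │
│ ┌─╴ ╷ ┌─────┘ │
│ │↓ ↲│ │       │
├─┘ ┌─┤ │ ┌─────┤
│↓ ↲│ │ │Q│     │
│ ┌─┘ ╵ │ └─┬─╴ │
│↓│     │↑ ↰│   │
│ │ ╶─┬─┴─╴ │ ╷ │
│↓│   │↱ → ↑│ │ │
│ └─┬─┘ ┌───┤ └─┤
│↳ ↓│↱ ↑│   │   │
├─╴ │ ╶─┤ ╷ └─╴ │
│↓ ↲│↑ ↰│ │     │
│ ╶─┴─╴ ╵ ├───╴ │
│↳ → → ↑  │     │
└─────────┴─────┘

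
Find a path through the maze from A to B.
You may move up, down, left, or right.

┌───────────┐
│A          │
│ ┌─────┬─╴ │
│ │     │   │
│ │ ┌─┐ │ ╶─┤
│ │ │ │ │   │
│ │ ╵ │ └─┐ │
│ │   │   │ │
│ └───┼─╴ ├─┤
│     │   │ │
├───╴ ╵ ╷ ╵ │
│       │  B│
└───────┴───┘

Finding the shortest path through the maze:
Path length: 12 steps
Directions: down → down → down → down → right → right → down → right → up → right → down → right

Solution:

┌───────────┐
│A          │
│ ┌─────┬─╴ │
│↓│     │   │
│ │ ┌─┐ │ ╶─┤
│↓│ │ │ │   │
│ │ ╵ │ └─┐ │
│↓│   │   │ │
│ └───┼─╴ ├─┤
│↳ → ↓│↱ ↓│ │
├───╴ ╵ ╷ ╵ │
│    ↳ ↑│↳ B│
└───────┴───┘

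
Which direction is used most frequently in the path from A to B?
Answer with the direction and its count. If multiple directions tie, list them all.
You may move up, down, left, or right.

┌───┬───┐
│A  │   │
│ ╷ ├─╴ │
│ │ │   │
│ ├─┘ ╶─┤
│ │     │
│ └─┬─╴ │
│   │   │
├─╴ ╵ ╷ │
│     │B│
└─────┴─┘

Directions: down, down, down, right, down, right, up, right, down
Counts: {'down': 5, 'right': 3, 'up': 1}
Most common: down (5 times)

Solution:

┌───┬───┐
│A  │   │
│ ╷ ├─╴ │
│↓│ │   │
│ ├─┘ ╶─┤
│↓│     │
│ └─┬─╴ │
│↳ ↓│↱ ↓│
├─╴ ╵ ╷ │
│  ↳ ↑│B│
└─────┴─┘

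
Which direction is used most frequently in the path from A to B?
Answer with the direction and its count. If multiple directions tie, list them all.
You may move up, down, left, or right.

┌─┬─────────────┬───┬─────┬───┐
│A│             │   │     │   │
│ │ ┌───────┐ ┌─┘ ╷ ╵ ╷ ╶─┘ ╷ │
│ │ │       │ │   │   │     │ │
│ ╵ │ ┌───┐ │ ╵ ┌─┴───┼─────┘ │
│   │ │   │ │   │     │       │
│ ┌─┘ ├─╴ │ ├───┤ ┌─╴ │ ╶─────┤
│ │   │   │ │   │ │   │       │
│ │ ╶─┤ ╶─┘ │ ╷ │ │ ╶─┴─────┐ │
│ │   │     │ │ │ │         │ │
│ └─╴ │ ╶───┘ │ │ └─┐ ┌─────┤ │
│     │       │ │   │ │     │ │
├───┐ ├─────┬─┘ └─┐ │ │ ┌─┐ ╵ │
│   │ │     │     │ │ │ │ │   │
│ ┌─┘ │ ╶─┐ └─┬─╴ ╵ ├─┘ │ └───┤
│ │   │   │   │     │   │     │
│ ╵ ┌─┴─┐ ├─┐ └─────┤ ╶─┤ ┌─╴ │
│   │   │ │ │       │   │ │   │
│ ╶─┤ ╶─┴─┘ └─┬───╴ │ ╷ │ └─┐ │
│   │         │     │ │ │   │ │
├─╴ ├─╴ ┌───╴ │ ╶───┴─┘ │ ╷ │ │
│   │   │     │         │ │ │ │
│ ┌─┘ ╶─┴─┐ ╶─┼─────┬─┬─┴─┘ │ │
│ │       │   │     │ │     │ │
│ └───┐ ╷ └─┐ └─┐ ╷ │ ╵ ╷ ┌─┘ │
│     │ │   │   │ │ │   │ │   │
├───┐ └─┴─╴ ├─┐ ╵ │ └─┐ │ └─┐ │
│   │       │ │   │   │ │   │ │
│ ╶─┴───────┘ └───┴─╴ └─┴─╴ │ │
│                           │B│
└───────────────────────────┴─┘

Directions: down, down, down, down, down, right, right, down, down, left, down, left, down, right, down, left, down, down, right, right, down, right, right, right, up, left, up, left, left, up, right, up, right, right, right, down, left, down, right, down, right, down, right, up, up, right, down, down, right, down, right, right, right, up, left, up, up, right, up, up, left, up, up, right, right, down, down, down, down, down, down, down
Counts: {'down': 27, 'right': 23, 'left': 9, 'up': 13}
Most common: down (27 times)

Solution:

┌─┬─────────────┬───┬─────┬───┐
│A│             │   │     │   │
│ │ ┌───────┐ ┌─┘ ╷ ╵ ╷ ╶─┘ ╷ │
│↓│ │       │ │   │   │     │ │
│ ╵ │ ┌───┐ │ ╵ ┌─┴───┼─────┘ │
│↓  │ │   │ │   │     │       │
│ ┌─┘ ├─╴ │ ├───┤ ┌─╴ │ ╶─────┤
│↓│   │   │ │   │ │   │       │
│ │ ╶─┤ ╶─┘ │ ╷ │ │ ╶─┴─────┐ │
│↓│   │     │ │ │ │         │ │
│ └─╴ │ ╶───┘ │ │ └─┐ ┌─────┤ │
│↳ → ↓│       │ │   │ │     │ │
├───┐ ├─────┬─┘ └─┐ │ │ ┌─┐ ╵ │
│   │↓│     │     │ │ │ │ │   │
│ ┌─┘ │ ╶─┐ └─┬─╴ ╵ ├─┘ │ └───┤
│ │↓ ↲│   │   │     │   │↱ → ↓│
│ ╵ ┌─┴─┐ ├─┐ └─────┤ ╶─┤ ┌─╴ │
│↓ ↲│   │ │ │       │   │↑│  ↓│
│ ╶─┤ ╶─┴─┘ └─┬───╴ │ ╷ │ └─┐ │
│↳ ↓│  ↱ → → ↓│     │ │ │↑ ↰│↓│
├─╴ ├─╴ ┌───╴ │ ╶───┴─┘ │ ╷ │ │
│↓ ↲│↱ ↑│  ↓ ↲│         │ │↑│↓│
│ ┌─┘ ╶─┴─┐ ╶─┼─────┬─┬─┴─┘ │ │
│↓│  ↑ ← ↰│↳ ↓│  ↱ ↓│ │  ↱ ↑│↓│
│ └───┐ ╷ └─┐ └─┐ ╷ │ ╵ ╷ ┌─┘ │
│↳ → ↓│ │↑ ↰│↳ ↓│↑│↓│   │↑│  ↓│
├───┐ └─┴─╴ ├─┐ ╵ │ └─┐ │ └─┐ │
│   │↳ → → ↑│ │↳ ↑│↳ ↓│ │↑ ↰│↓│
│ ╶─┴───────┘ └───┴─╴ └─┴─╴ │ │
│                    ↳ → → ↑│B│
└───────────────────────────┴─┘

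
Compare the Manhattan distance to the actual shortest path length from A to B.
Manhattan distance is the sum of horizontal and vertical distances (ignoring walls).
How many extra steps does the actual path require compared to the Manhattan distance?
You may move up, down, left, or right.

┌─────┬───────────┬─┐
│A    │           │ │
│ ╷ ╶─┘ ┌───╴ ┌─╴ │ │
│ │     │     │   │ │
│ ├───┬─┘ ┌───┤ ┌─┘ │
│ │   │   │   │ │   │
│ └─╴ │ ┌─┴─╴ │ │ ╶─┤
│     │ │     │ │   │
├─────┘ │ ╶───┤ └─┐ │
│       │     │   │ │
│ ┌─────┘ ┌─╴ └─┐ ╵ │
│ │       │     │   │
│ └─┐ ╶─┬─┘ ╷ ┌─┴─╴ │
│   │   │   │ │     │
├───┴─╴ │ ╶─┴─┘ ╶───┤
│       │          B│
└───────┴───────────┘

Manhattan distance: |7 - 0| + |9 - 0| = 16
Actual path length: 24
Extra steps: 24 - 16 = 8

Solution:

┌─────┬───────────┬─┐
│A ↓  │↱ → → → → ↓│ │
│ ╷ ╶─┘ ┌───╴ ┌─╴ │ │
│ │↳ → ↑│     │↓ ↲│ │
│ ├───┬─┘ ┌───┤ ┌─┘ │
│ │   │   │   │↓│   │
│ └─╴ │ ┌─┴─╴ │ │ ╶─┤
│     │ │     │↓│   │
├─────┘ │ ╶───┤ └─┐ │
│       │     │↳ ↓│ │
│ ┌─────┘ ┌─╴ └─┐ ╵ │
│ │       │     │↳ ↓│
│ └─┐ ╶─┬─┘ ╷ ┌─┴─╴ │
│   │   │   │ │↓ ← ↲│
├───┴─╴ │ ╶─┴─┘ ╶───┤
│       │      ↳ → B│
└───────┴───────────┘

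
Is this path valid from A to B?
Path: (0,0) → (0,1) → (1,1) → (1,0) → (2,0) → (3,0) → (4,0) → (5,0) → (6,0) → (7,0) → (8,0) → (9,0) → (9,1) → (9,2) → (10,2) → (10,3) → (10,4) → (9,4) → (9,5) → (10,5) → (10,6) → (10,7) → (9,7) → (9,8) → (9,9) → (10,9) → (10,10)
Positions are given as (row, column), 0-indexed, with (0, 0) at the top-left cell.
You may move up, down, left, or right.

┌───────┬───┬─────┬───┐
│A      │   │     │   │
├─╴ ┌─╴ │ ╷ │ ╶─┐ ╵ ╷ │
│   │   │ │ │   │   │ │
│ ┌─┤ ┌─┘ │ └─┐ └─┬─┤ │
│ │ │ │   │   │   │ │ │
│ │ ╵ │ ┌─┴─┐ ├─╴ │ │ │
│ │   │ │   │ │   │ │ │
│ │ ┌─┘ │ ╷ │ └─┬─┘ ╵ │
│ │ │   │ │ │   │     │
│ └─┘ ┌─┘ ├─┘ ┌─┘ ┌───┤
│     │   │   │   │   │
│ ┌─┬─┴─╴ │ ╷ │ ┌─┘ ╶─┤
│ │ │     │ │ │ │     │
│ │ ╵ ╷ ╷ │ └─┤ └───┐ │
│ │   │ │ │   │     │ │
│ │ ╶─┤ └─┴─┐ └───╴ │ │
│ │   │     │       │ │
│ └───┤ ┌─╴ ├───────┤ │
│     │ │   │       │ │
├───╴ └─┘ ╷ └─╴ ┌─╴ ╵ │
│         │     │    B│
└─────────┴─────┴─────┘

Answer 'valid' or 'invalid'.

Checking path validity:
Result: All consecutive moves are passable.

valid

Correct solution:

┌───────┬───┬─────┬───┐
│A ↓    │   │     │   │
├─╴ ┌─╴ │ ╷ │ ╶─┐ ╵ ╷ │
│↓ ↲│   │ │ │   │   │ │
│ ┌─┤ ┌─┘ │ └─┐ └─┬─┤ │
│↓│ │ │   │   │   │ │ │
│ │ ╵ │ ┌─┴─┐ ├─╴ │ │ │
│↓│   │ │   │ │   │ │ │
│ │ ┌─┘ │ ╷ │ └─┬─┘ ╵ │
│↓│ │   │ │ │   │     │
│ └─┘ ┌─┘ ├─┘ ┌─┘ ┌───┤
│↓    │   │   │   │   │
│ ┌─┬─┴─╴ │ ╷ │ ┌─┘ ╶─┤
│↓│ │     │ │ │ │     │
│ │ ╵ ╷ ╷ │ └─┤ └───┐ │
│↓│   │ │ │   │     │ │
│ │ ╶─┤ └─┴─┐ └───╴ │ │
│↓│   │     │       │ │
│ └───┤ ┌─╴ ├───────┤ │
│↳ → ↓│ │↱ ↓│  ↱ → ↓│ │
├───╴ └─┘ ╷ └─╴ ┌─╴ ╵ │
│    ↳ → ↑│↳ → ↑│  ↳ B│
└─────────┴─────┴─────┘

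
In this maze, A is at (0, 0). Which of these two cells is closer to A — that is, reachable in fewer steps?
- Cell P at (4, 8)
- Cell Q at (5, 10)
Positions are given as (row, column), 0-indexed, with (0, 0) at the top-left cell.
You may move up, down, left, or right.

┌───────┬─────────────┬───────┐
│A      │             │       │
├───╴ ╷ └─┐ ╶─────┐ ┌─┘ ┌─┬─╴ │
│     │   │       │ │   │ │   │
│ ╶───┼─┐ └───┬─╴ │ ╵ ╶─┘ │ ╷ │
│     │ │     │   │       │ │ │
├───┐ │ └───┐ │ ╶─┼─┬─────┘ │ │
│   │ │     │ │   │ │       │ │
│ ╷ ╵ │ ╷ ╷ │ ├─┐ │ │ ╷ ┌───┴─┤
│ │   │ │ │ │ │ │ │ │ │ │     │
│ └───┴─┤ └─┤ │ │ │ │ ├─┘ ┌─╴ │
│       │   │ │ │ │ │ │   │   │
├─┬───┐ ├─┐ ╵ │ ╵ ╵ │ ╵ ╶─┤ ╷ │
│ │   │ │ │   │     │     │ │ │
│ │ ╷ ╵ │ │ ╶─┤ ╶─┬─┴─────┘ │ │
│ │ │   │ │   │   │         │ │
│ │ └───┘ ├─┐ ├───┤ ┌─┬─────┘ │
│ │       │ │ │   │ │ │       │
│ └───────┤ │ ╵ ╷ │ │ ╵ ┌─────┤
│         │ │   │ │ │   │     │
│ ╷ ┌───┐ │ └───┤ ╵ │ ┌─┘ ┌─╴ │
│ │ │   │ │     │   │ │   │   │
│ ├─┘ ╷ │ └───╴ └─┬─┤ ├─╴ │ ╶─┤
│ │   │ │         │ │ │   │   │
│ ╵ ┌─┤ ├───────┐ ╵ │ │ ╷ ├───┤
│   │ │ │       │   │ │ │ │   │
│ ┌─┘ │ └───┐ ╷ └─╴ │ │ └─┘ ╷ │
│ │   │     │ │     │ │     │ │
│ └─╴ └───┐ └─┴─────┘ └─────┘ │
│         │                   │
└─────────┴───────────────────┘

Shortest path A → P at (4, 8): 72 steps
Shortest path A → Q at (5, 10): 41 steps

Q is closer (41 steps vs 72 steps).

Path to P:

┌───────┬─────────────┬───────┐
│A → → ↓│  ↓ ← ← ← ↰  │↓ ← ← ↰│
├───╴ ╷ └─┐ ╶─────┐ ┌─┘ ┌─┬─╴ │
│     │↳ ↓│↳ → → ↓│↑│↓ ↲│ │↱ ↑│
│ ╶───┼─┐ └───┬─╴ │ ╵ ╶─┘ │ ╷ │
│     │ │↳ → ↓│↓ ↲│↑ ↲    │↑│ │
├───┐ │ └───┐ │ ╶─┼─┬─────┘ │ │
│   │ │     │↓│↳ ↓│ │↱ → → ↑│ │
│ ╷ ╵ │ ╷ ╷ │ ├─┐ │ │ ╷ ┌───┴─┤
│ │   │ │ │ │↓│ │P│ │↑│ │↓ ← ↰│
│ └───┴─┤ └─┤ │ │ │ │ ├─┘ ┌─╴ │
│       │   │↓│ │ │ │↑│↓ ↲│↱ ↑│
├─┬───┐ ├─┐ ╵ │ ╵ ╵ │ ╵ ╶─┤ ╷ │
│ │   │ │ │↓ ↲│     │↑ ↲  │↑│ │
│ │ ╷ ╵ │ │ ╶─┤ ╶─┬─┴─────┘ │ │
│ │ │   │ │↳ ↓│   │↱ → → → ↑│ │
│ │ └───┘ ├─┐ ├───┤ ┌─┬─────┘ │
│ │       │ │↓│↱ ↓│↑│ │       │
│ └───────┤ │ ╵ ╷ │ │ ╵ ┌─────┤
│         │ │↳ ↑│↓│↑│   │     │
│ ╷ ┌───┐ │ └───┤ ╵ │ ┌─┘ ┌─╴ │
│ │ │   │ │     │↳ ↑│ │   │   │
│ ├─┘ ╷ │ └───╴ └─┬─┤ ├─╴ │ ╶─┤
│ │   │ │         │ │ │   │   │
│ ╵ ┌─┤ ├───────┐ ╵ │ │ ╷ ├───┤
│   │ │ │       │   │ │ │ │   │
│ ┌─┘ │ └───┐ ╷ └─╴ │ │ └─┘ ╷ │
│ │   │     │ │     │ │     │ │
│ └─╴ └───┐ └─┴─────┘ └─────┘ │
│         │                   │
└─────────┴───────────────────┘

Path to Q:

┌───────┬─────────────┬───────┐
│A → → ↓│             │       │
├───╴ ╷ └─┐ ╶─────┐ ┌─┘ ┌─┬─╴ │
│     │↳ ↓│       │ │   │ │   │
│ ╶───┼─┐ └───┬─╴ │ ╵ ╶─┘ │ ╷ │
│     │ │↳ → ↓│   │       │ │ │
├───┐ │ └───┐ │ ╶─┼─┬─────┘ │ │
│   │ │     │↓│   │ │       │ │
│ ╷ ╵ │ ╷ ╷ │ ├─┐ │ │ ╷ ┌───┴─┤
│ │   │ │ │ │↓│ │ │ │ │ │↓ ← ↰│
│ └───┴─┤ └─┤ │ │ │ │ ├─┘ ┌─╴ │
│       │   │↓│ │ │ │Q│↓ ↲│↱ ↑│
├─┬───┐ ├─┐ ╵ │ ╵ ╵ │ ╵ ╶─┤ ╷ │
│ │   │ │ │↓ ↲│     │↑ ↲  │↑│ │
│ │ ╷ ╵ │ │ ╶─┤ ╶─┬─┴─────┘ │ │
│ │ │   │ │↳ ↓│   │↱ → → → ↑│ │
│ │ └───┘ ├─┐ ├───┤ ┌─┬─────┘ │
│ │       │ │↓│↱ ↓│↑│ │       │
│ └───────┤ │ ╵ ╷ │ │ ╵ ┌─────┤
│         │ │↳ ↑│↓│↑│   │     │
│ ╷ ┌───┐ │ └───┤ ╵ │ ┌─┘ ┌─╴ │
│ │ │   │ │     │↳ ↑│ │   │   │
│ ├─┘ ╷ │ └───╴ └─┬─┤ ├─╴ │ ╶─┤
│ │   │ │         │ │ │   │   │
│ ╵ ┌─┤ ├───────┐ ╵ │ │ ╷ ├───┤
│   │ │ │       │   │ │ │ │   │
│ ┌─┘ │ └───┐ ╷ └─╴ │ │ └─┘ ╷ │
│ │   │     │ │     │ │     │ │
│ └─╴ └───┐ └─┴─────┘ └─────┘ │
│         │                   │
└─────────┴───────────────────┘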